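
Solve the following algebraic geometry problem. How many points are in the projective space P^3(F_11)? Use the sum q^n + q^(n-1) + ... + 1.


P^3(F_11) has (q^(n+1) - 1)/(q - 1) points.
= 11^3 + 11^2 + 11^1 + 11^0
= 1331 + 121 + 11 + 1
= 1464

1464


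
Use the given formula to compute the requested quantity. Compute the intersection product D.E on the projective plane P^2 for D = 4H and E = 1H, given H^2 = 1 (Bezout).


Using bilinearity of the intersection pairing on the projective plane P^2:
(aH).(bH) = ab * (H.H)
We have H^2 = 1 (Bezout).
D.E = (4H).(1H) = 4*1*1
= 4*1
= 4

4


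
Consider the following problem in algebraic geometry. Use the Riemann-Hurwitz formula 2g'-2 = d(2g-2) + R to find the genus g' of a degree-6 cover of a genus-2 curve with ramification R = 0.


Riemann-Hurwitz formula: 2g' - 2 = d(2g - 2) + R
Given: d = 6, g = 2, R = 0
2g' - 2 = 6*(2*2 - 2) + 0
2g' - 2 = 6*2 + 0
2g' - 2 = 12 + 0 = 12
2g' = 14
g' = 7

7


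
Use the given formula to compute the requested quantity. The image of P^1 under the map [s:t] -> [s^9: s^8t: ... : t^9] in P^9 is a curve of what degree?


The rational normal curve in P^9 is the image of P^1 under the 9-uple Veronese.
A general hyperplane in P^9 pulls back to a degree-9 form on P^1, which has 9 zeros,
so the curve meets a general hyperplane in 9 points. Degree = 9.

9


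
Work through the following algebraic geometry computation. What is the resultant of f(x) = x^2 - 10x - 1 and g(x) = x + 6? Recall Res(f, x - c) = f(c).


For Res(f, x - c), we evaluate f at x = c.
f(-6) = (-6)^2 - 10*(-6) - 1
= 36 + 60 - 1
= 96 - 1 = 95
Res(f, g) = 95

95


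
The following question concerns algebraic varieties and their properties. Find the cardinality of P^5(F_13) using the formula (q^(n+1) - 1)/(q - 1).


P^5(F_13) has (q^(n+1) - 1)/(q - 1) points.
= 13^5 + 13^4 + 13^3 + 13^2 + 13^1 + 13^0
= 371293 + 28561 + 2197 + 169 + 13 + 1
= 402234

402234


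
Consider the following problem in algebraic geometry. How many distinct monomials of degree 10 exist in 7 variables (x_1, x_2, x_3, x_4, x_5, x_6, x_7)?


The number of degree-10 monomials in 7 variables is C(d+n-1, n-1).
= C(10+7-1, 7-1) = C(16, 6)
= 8008

8008


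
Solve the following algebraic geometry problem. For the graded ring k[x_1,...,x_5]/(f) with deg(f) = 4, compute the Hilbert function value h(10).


For R = k[x_1,...,x_n]/(f) with f homogeneous of degree e:
The Hilbert series is (1 - t^e)/(1 - t)^n.
So h(d) = C(d+n-1, n-1) - C(d-e+n-1, n-1) for d >= e.
With n=5, e=4, d=10:
C(10+5-1, 5-1) = C(14, 4) = 1001
C(10-4+5-1, 5-1) = C(10, 4) = 210
h(10) = 1001 - 210 = 791

791


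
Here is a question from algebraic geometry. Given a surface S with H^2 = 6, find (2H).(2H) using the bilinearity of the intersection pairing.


Using bilinearity of the intersection pairing on a surface S:
(aH).(bH) = ab * (H.H)
We have H^2 = 6.
D.E = (2H).(2H) = 2*2*6
= 4*6
= 24

24


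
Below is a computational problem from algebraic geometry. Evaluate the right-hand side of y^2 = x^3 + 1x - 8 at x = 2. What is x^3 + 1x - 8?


Compute x^3 + 1x - 8 at x = 2:
x^3 = 2^3 = 8
1*x = 1*2 = 2
Sum: 8 + 2 - 8 = 2

2


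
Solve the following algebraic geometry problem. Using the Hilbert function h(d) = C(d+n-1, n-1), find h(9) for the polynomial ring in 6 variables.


The Hilbert function for the polynomial ring in 6 variables is:
h(d) = C(d+n-1, n-1)
h(9) = C(9+6-1, 6-1) = C(14, 5)
= 14! / (5! * 9!)
= 2002

2002


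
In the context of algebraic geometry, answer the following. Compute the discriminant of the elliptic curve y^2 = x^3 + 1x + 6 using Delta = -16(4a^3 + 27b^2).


Compute each component:
4a^3 = 4*1^3 = 4*1 = 4
27b^2 = 27*6^2 = 27*36 = 972
4a^3 + 27b^2 = 4 + 972 = 976
Delta = -16*976 = -15616

-15616


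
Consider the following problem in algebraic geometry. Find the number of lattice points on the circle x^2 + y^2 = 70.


Systematically check integer values of x where x^2 <= 70.
For each valid x, check if 70 - x^2 is a perfect square.
Total integer solutions found: 0

0


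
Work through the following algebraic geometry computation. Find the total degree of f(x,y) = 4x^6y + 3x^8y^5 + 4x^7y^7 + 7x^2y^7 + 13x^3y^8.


Examine each term for its total degree (sum of exponents).
  Term '4x^6y' has total degree 6+1 = 7.
  Term '3x^8y^5' has total degree 8+5 = 13.
  Term '4x^7y^7' has total degree 7+7 = 14.
  Term '7x^2y^7' has total degree 2+7 = 9.
  Term '13x^3y^8' has total degree 3+8 = 11.
The maximum total degree among all terms is 14.

14


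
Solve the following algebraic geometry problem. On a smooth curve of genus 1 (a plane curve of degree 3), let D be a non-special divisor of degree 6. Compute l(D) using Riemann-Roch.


First, compute the genus of a smooth plane curve of degree 3:
g = (d-1)(d-2)/2 = (3-1)(3-2)/2 = 1
For a non-special divisor D (i.e., h^1(D) = 0), Riemann-Roch gives:
l(D) = deg(D) - g + 1
Since deg(D) = 6 >= 2g - 1 = 1, D is non-special.
l(D) = 6 - 1 + 1 = 6

6


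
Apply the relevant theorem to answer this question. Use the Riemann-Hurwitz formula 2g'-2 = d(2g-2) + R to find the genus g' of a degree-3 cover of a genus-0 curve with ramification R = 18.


Riemann-Hurwitz formula: 2g' - 2 = d(2g - 2) + R
Given: d = 3, g = 0, R = 18
2g' - 2 = 3*(2*0 - 2) + 18
2g' - 2 = 3*(-2) + 18
2g' - 2 = -6 + 18 = 12
2g' = 14
g' = 7

7


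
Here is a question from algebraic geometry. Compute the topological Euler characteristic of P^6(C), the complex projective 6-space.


The complex projective space P^6 has one cell in each even real dimension 0, 2, ..., 12.
The cohomology groups are H^{2k}(P^6) = Z for k = 0,...,6, and 0 otherwise.
Euler characteristic = sum of Betti numbers = 1 per even-dimensional cohomology group.
chi(P^6) = 6 + 1 = 7

7


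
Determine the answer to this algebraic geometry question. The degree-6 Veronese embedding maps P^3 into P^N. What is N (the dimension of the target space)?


The Veronese embedding v_d: P^n -> P^N maps each point to all
degree-d monomials in n+1 homogeneous coordinates.
N = C(n+d, d) - 1
N = C(3+6, 6) - 1
N = C(9, 6) - 1
C(9, 6) = 84
N = 84 - 1 = 83

83


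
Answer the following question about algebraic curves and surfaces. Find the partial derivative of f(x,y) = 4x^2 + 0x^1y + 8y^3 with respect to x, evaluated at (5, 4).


df/dx = 2*4*x^1 + 1*0*x^0*y
At (5,4): 2*4*5^1 + 1*0*5^0*4
= 40 + 0
= 40

40


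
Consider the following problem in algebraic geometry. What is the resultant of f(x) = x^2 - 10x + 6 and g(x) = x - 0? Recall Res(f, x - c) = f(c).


For Res(f, x - c), we evaluate f at x = c.
f(0) = 0^2 - 10*0 + 6
= 0 + 0 + 6
= 0 + 6 = 6
Res(f, g) = 6

6


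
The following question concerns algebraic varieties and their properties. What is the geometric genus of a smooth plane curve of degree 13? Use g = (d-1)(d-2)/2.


Using the genus formula for smooth plane curves:
g = (d-1)(d-2)/2
g = (13-1)(13-2)/2
g = 12*11/2
g = 132/2 = 66

66


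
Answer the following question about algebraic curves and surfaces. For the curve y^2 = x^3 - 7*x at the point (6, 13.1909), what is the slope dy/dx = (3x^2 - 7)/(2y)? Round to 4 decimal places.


Using implicit differentiation of y^2 = x^3 - 7*x:
2y * dy/dx = 3x^2 - 7
dy/dx = (3x^2 - 7)/(2y)
Numerator: 3*6^2 - 7 = 101
Denominator: 2*13.1909 = 26.3818
dy/dx = 101/26.3818 = 3.8284

3.8284


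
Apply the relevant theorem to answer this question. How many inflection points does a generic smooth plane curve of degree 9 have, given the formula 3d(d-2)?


For a general smooth plane curve C of degree d, the inflection points are
the intersection of C with its Hessian curve, which has degree 3(d-2).
By Bezout, the total intersection number is d * 3(d-2) = 9 * 21 = 189.
For a general curve every flex is ordinary, so each contributes
multiplicity 1 to C·Hess(C), and the number of distinct inflection
points is 3d(d-2).
Inflection points = 3*9*(9-2) = 3*9*7 = 189

189


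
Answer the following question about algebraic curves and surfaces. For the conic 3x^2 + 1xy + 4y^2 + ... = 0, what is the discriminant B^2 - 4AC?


The discriminant of a conic Ax^2 + Bxy + Cy^2 + ... = 0 is B^2 - 4AC.
B^2 = 1^2 = 1
4AC = 4*3*4 = 48
Discriminant = 1 - 48 = -47

-47


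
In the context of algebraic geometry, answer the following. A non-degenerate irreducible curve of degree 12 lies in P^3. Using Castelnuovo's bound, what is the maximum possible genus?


Castelnuovo's bound: write d - 1 = m(r-1) + epsilon with 0 <= epsilon < r-1.
d - 1 = 12 - 1 = 11
r - 1 = 3 - 1 = 2
11 = 5*2 + 1, so m = 5, epsilon = 1
pi(d, r) = m(m-1)(r-1)/2 + m*epsilon
= 5*4*2/2 + 5*1
= 40/2 + 5
= 20 + 5 = 25

25


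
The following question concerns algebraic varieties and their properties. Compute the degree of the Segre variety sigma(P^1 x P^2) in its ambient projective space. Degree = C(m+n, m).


The degree of the Segre variety P^1 x P^2 is C(m+n, m).
= C(3, 1)
= 3

3


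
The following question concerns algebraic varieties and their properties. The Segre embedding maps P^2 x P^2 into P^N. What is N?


The Segre embedding maps P^m x P^n into P^N via
all products of coordinates from each factor.
N = (m+1)(n+1) - 1
N = (2+1)(2+1) - 1
N = 3*3 - 1
N = 9 - 1 = 8

8


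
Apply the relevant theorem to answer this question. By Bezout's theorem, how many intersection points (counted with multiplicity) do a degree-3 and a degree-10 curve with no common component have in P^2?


Bezout's theorem states the intersection count equals the product of degrees.
Intersection count = 3 * 10 = 30

30


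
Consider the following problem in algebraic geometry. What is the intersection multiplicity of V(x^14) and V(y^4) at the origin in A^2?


The intersection multiplicity of V(x^a) and V(y^b) at the origin is:
I(O; V(x^14), V(y^4)) = dim_k(k[x,y]/(x^14, y^4))
A basis for k[x,y]/(x^14, y^4) is the set of monomials x^i * y^j
where 0 <= i < 14 and 0 <= j < 4.
The number of such monomials is 14 * 4 = 56

56


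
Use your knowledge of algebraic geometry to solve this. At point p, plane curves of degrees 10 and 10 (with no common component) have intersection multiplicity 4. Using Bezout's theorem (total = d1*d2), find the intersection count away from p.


By Bezout's theorem, the total intersection number is d1 * d2.
Total = 10 * 10 = 100
Intersection multiplicity at p = 4
Remaining intersections = 100 - 4 = 96

96


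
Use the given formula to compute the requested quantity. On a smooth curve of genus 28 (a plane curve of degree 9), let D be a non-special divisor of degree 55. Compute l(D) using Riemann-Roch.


First, compute the genus of a smooth plane curve of degree 9:
g = (d-1)(d-2)/2 = (9-1)(9-2)/2 = 28
For a non-special divisor D (i.e., h^1(D) = 0), Riemann-Roch gives:
l(D) = deg(D) - g + 1
Since deg(D) = 55 >= 2g - 1 = 55, D is non-special.
l(D) = 55 - 28 + 1 = 28

28


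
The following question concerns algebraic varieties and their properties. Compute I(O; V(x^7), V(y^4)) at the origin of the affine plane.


The intersection multiplicity of V(x^a) and V(y^b) at the origin is:
I(O; V(x^7), V(y^4)) = dim_k(k[x,y]/(x^7, y^4))
A basis for k[x,y]/(x^7, y^4) is the set of monomials x^i * y^j
where 0 <= i < 7 and 0 <= j < 4.
The number of such monomials is 7 * 4 = 28

28


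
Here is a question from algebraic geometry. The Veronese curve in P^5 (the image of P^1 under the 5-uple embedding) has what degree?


The rational normal curve in P^5 is the image of P^1 under the 5-uple Veronese.
A general hyperplane in P^5 pulls back to a degree-5 form on P^1, which has 5 zeros,
so the curve meets a general hyperplane in 5 points. Degree = 5.

5


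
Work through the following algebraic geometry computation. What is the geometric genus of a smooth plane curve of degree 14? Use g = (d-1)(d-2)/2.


Using the genus formula for smooth plane curves:
g = (d-1)(d-2)/2
g = (14-1)(14-2)/2
g = 13*12/2
g = 156/2 = 78

78


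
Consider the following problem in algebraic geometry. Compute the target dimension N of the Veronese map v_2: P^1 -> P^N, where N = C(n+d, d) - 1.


The Veronese embedding v_d: P^n -> P^N maps each point to all
degree-d monomials in n+1 homogeneous coordinates.
N = C(n+d, d) - 1
N = C(1+2, 2) - 1
N = C(3, 2) - 1
C(3, 2) = 3
N = 3 - 1 = 2

2


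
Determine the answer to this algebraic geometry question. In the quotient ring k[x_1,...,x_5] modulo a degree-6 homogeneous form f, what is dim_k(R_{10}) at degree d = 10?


For R = k[x_1,...,x_n]/(f) with f homogeneous of degree e:
The Hilbert series is (1 - t^e)/(1 - t)^n.
So h(d) = C(d+n-1, n-1) - C(d-e+n-1, n-1) for d >= e.
With n=5, e=6, d=10:
C(10+5-1, 5-1) = C(14, 4) = 1001
C(10-6+5-1, 5-1) = C(8, 4) = 70
h(10) = 1001 - 70 = 931

931


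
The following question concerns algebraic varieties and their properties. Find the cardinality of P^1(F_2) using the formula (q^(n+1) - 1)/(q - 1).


P^1(F_2) has (q^(n+1) - 1)/(q - 1) points.
= 2^1 + 2^0
= 2 + 1
= 3

3


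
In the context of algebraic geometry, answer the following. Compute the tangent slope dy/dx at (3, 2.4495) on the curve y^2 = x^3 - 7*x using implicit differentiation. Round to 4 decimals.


Using implicit differentiation of y^2 = x^3 - 7*x:
2y * dy/dx = 3x^2 - 7
dy/dx = (3x^2 - 7)/(2y)
Numerator: 3*3^2 - 7 = 20
Denominator: 2*2.4495 = 4.899
dy/dx = 20/4.899 = 4.0825

4.0825


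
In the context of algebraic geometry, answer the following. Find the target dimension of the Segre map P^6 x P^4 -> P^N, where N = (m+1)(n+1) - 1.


The Segre embedding maps P^m x P^n into P^N via
all products of coordinates from each factor.
N = (m+1)(n+1) - 1
N = (6+1)(4+1) - 1
N = 7*5 - 1
N = 35 - 1 = 34

34


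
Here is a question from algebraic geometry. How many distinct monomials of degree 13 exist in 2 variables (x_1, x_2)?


The number of degree-13 monomials in 2 variables is C(d+n-1, n-1).
= C(13+2-1, 2-1) = C(14, 1)
= 14

14


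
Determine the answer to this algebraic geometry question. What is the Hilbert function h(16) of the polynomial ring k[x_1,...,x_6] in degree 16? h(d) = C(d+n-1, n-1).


The Hilbert function for the polynomial ring in 6 variables is:
h(d) = C(d+n-1, n-1)
h(16) = C(16+6-1, 6-1) = C(21, 5)
= 21! / (5! * 16!)
= 20349

20349


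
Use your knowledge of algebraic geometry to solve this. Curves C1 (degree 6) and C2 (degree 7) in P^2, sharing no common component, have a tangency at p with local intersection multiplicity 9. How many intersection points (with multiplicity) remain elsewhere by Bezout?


By Bezout's theorem, the total intersection number is d1 * d2.
Total = 6 * 7 = 42
Intersection multiplicity at p = 9
Remaining intersections = 42 - 9 = 33

33


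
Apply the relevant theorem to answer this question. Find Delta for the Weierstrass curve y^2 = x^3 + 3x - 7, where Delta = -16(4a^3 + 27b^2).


Compute each component:
4a^3 = 4*3^3 = 4*27 = 108
27b^2 = 27*(-7)^2 = 27*49 = 1323
4a^3 + 27b^2 = 108 + 1323 = 1431
Delta = -16*1431 = -22896

-22896


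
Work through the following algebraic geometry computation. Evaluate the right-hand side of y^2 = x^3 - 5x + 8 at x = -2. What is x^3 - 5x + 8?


Compute x^3 - 5x + 8 at x = -2:
x^3 = (-2)^3 = -8
(-5)*x = (-5)*(-2) = 10
Sum: -8 + 10 + 8 = 10

10


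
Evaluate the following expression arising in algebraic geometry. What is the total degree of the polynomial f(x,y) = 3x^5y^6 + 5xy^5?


Examine each term for its total degree (sum of exponents).
  Term '3x^5y^6' has total degree 5+6 = 11.
  Term '5xy^5' has total degree 1+5 = 6.
The maximum total degree among all terms is 11.

11


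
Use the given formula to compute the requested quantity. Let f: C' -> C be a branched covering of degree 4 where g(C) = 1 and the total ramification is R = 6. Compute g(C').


Riemann-Hurwitz formula: 2g' - 2 = d(2g - 2) + R
Given: d = 4, g = 1, R = 6
2g' - 2 = 4*(2*1 - 2) + 6
2g' - 2 = 4*0 + 6
2g' - 2 = 0 + 6 = 6
2g' = 8
g' = 4

4


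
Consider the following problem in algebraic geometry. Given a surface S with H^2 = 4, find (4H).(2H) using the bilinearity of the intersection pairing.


Using bilinearity of the intersection pairing on a surface S:
(aH).(bH) = ab * (H.H)
We have H^2 = 4.
D.E = (4H).(2H) = 4*2*4
= 8*4
= 32

32


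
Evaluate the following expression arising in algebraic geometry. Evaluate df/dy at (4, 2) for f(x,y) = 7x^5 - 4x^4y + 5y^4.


df/dy = (-4)*x^4 + 4*5*y^3
At (4,2): (-4)*4^4 + 4*5*2^3
= -1024 + 160
= -864

-864


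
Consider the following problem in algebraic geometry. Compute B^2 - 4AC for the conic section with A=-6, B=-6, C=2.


The discriminant of a conic Ax^2 + Bxy + Cy^2 + ... = 0 is B^2 - 4AC.
B^2 = (-6)^2 = 36
4AC = 4*(-6)*2 = -48
Discriminant = 36 + 48 = 84

84


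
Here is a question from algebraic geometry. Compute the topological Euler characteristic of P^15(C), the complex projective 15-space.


The complex projective space P^15 has one cell in each even real dimension 0, 2, ..., 30.
The cohomology groups are H^{2k}(P^15) = Z for k = 0,...,15, and 0 otherwise.
Euler characteristic = sum of Betti numbers = 1 per even-dimensional cohomology group.
chi(P^15) = 15 + 1 = 16

16


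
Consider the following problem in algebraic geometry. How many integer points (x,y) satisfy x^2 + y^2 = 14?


Systematically check integer values of x where x^2 <= 14.
For each valid x, check if 14 - x^2 is a perfect square.
Total integer solutions found: 0

0


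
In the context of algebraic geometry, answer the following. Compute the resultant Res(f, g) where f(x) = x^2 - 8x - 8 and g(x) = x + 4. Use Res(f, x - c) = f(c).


For Res(f, x - c), we evaluate f at x = c.
f(-4) = (-4)^2 - 8*(-4) - 8
= 16 + 32 - 8
= 48 - 8 = 40
Res(f, g) = 40

40


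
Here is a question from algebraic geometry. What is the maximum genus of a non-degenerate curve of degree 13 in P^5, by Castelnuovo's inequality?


Castelnuovo's bound: write d - 1 = m(r-1) + epsilon with 0 <= epsilon < r-1.
d - 1 = 13 - 1 = 12
r - 1 = 5 - 1 = 4
12 = 3*4 + 0, so m = 3, epsilon = 0
pi(d, r) = m(m-1)(r-1)/2 + m*epsilon
= 3*2*4/2 + 3*0
= 24/2 + 0
= 12 + 0 = 12

12


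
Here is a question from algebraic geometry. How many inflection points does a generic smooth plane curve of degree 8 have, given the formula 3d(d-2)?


For a general smooth plane curve C of degree d, the inflection points are
the intersection of C with its Hessian curve, which has degree 3(d-2).
By Bezout, the total intersection number is d * 3(d-2) = 8 * 18 = 144.
For a general curve every flex is ordinary, so each contributes
multiplicity 1 to C·Hess(C), and the number of distinct inflection
points is 3d(d-2).
Inflection points = 3*8*(8-2) = 3*8*6 = 144

144


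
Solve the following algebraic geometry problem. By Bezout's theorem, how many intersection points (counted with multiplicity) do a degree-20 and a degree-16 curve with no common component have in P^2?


Bezout's theorem states the intersection count equals the product of degrees.
Intersection count = 20 * 16 = 320

320


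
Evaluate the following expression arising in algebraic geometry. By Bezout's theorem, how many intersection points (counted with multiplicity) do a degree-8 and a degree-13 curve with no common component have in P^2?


Bezout's theorem states the intersection count equals the product of degrees.
Intersection count = 8 * 13 = 104

104


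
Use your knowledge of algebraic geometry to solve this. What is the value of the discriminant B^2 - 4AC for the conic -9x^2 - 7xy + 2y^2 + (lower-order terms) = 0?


The discriminant of a conic Ax^2 + Bxy + Cy^2 + ... = 0 is B^2 - 4AC.
B^2 = (-7)^2 = 49
4AC = 4*(-9)*2 = -72
Discriminant = 49 + 72 = 121

121


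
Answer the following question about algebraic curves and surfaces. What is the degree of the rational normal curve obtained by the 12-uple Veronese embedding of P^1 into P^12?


The rational normal curve in P^12 is the image of P^1 under the 12-uple Veronese.
A general hyperplane in P^12 pulls back to a degree-12 form on P^1, which has 12 zeros,
so the curve meets a general hyperplane in 12 points. Degree = 12.

12


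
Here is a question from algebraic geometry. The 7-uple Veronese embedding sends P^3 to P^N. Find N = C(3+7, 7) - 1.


The Veronese embedding v_d: P^n -> P^N maps each point to all
degree-d monomials in n+1 homogeneous coordinates.
N = C(n+d, d) - 1
N = C(3+7, 7) - 1
N = C(10, 7) - 1
C(10, 7) = 120
N = 120 - 1 = 119

119


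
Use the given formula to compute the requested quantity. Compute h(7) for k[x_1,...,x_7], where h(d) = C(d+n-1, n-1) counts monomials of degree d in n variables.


The Hilbert function for the polynomial ring in 7 variables is:
h(d) = C(d+n-1, n-1)
h(7) = C(7+7-1, 7-1) = C(13, 6)
= 13! / (6! * 7!)
= 1716

1716


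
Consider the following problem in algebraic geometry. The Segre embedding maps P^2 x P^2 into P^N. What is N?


The Segre embedding maps P^m x P^n into P^N via
all products of coordinates from each factor.
N = (m+1)(n+1) - 1
N = (2+1)(2+1) - 1
N = 3*3 - 1
N = 9 - 1 = 8

8


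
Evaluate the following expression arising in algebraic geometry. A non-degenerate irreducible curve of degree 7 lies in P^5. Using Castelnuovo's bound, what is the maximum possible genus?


Castelnuovo's bound: write d - 1 = m(r-1) + epsilon with 0 <= epsilon < r-1.
d - 1 = 7 - 1 = 6
r - 1 = 5 - 1 = 4
6 = 1*4 + 2, so m = 1, epsilon = 2
pi(d, r) = m(m-1)(r-1)/2 + m*epsilon
= 1*0*4/2 + 1*2
= 0/2 + 2
= 0 + 2 = 2

2


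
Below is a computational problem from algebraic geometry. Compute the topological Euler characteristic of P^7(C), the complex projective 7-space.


The complex projective space P^7 has one cell in each even real dimension 0, 2, ..., 14.
The cohomology groups are H^{2k}(P^7) = Z for k = 0,...,7, and 0 otherwise.
Euler characteristic = sum of Betti numbers = 1 per even-dimensional cohomology group.
chi(P^7) = 7 + 1 = 8

8


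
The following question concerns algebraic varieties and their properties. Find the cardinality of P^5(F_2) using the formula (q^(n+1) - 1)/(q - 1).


P^5(F_2) has (q^(n+1) - 1)/(q - 1) points.
= 2^5 + 2^4 + 2^3 + 2^2 + 2^1 + 2^0
= 32 + 16 + 8 + 4 + 2 + 1
= 63

63


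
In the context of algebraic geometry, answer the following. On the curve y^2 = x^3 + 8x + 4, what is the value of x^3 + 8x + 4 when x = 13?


Compute x^3 + 8x + 4 at x = 13:
x^3 = 13^3 = 2197
8*x = 8*13 = 104
Sum: 2197 + 104 + 4 = 2305

2305


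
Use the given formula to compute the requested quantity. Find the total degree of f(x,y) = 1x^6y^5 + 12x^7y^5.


Examine each term for its total degree (sum of exponents).
  Term '1x^6y^5' has total degree 6+5 = 11.
  Term '12x^7y^5' has total degree 7+5 = 12.
The maximum total degree among all terms is 12.

12


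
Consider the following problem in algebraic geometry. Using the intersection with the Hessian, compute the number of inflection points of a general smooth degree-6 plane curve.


For a general smooth plane curve C of degree d, the inflection points are
the intersection of C with its Hessian curve, which has degree 3(d-2).
By Bezout, the total intersection number is d * 3(d-2) = 6 * 12 = 72.
For a general curve every flex is ordinary, so each contributes
multiplicity 1 to C·Hess(C), and the number of distinct inflection
points is 3d(d-2).
Inflection points = 3*6*(6-2) = 3*6*4 = 72

72


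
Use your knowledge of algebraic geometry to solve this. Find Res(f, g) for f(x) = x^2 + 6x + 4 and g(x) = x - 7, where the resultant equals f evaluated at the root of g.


For Res(f, x - c), we evaluate f at x = c.
f(7) = 7^2 + 6*7 + 4
= 49 + 42 + 4
= 91 + 4 = 95
Res(f, g) = 95

95


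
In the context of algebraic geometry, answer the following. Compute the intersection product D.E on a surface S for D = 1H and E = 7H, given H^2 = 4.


Using bilinearity of the intersection pairing on a surface S:
(aH).(bH) = ab * (H.H)
We have H^2 = 4.
D.E = (1H).(7H) = 1*7*4
= 7*4
= 28

28


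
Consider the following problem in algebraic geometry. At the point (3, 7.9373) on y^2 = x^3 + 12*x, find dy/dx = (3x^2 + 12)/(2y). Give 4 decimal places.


Using implicit differentiation of y^2 = x^3 + 12*x:
2y * dy/dx = 3x^2 + 12
dy/dx = (3x^2 + 12)/(2y)
Numerator: 3*3^2 + 12 = 39
Denominator: 2*7.9373 = 15.8746
dy/dx = 39/15.8746 = 2.4568

2.4568


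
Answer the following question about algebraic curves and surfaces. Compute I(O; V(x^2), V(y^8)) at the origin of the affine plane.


The intersection multiplicity of V(x^a) and V(y^b) at the origin is:
I(O; V(x^2), V(y^8)) = dim_k(k[x,y]/(x^2, y^8))
A basis for k[x,y]/(x^2, y^8) is the set of monomials x^i * y^j
where 0 <= i < 2 and 0 <= j < 8.
The number of such monomials is 2 * 8 = 16

16


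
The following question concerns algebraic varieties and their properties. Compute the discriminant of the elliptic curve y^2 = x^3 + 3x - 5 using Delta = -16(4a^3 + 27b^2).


Compute each component:
4a^3 = 4*3^3 = 4*27 = 108
27b^2 = 27*(-5)^2 = 27*25 = 675
4a^3 + 27b^2 = 108 + 675 = 783
Delta = -16*783 = -12528

-12528


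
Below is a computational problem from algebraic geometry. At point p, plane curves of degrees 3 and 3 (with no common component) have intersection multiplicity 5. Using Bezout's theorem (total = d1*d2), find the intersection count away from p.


By Bezout's theorem, the total intersection number is d1 * d2.
Total = 3 * 3 = 9
Intersection multiplicity at p = 5
Remaining intersections = 9 - 5 = 4

4


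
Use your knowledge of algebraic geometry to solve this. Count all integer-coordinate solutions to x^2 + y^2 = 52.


Systematically check integer values of x where x^2 <= 52.
For each valid x, check if 52 - x^2 is a perfect square.
x=4: 52 - 16 = 36, sqrt = 6 (valid)
x=6: 52 - 36 = 16, sqrt = 4 (valid)
Total integer solutions found: 8

8


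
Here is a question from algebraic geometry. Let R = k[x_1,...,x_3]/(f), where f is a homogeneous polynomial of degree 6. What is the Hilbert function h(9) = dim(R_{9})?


For R = k[x_1,...,x_n]/(f) with f homogeneous of degree e:
The Hilbert series is (1 - t^e)/(1 - t)^n.
So h(d) = C(d+n-1, n-1) - C(d-e+n-1, n-1) for d >= e.
With n=3, e=6, d=9:
C(9+3-1, 3-1) = C(11, 2) = 55
C(9-6+3-1, 3-1) = C(5, 2) = 10
h(9) = 55 - 10 = 45

45


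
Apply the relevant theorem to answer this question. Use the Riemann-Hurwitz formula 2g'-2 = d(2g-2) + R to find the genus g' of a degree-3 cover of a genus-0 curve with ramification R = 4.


Riemann-Hurwitz formula: 2g' - 2 = d(2g - 2) + R
Given: d = 3, g = 0, R = 4
2g' - 2 = 3*(2*0 - 2) + 4
2g' - 2 = 3*(-2) + 4
2g' - 2 = -6 + 4 = -2
2g' = 0
g' = 0

0


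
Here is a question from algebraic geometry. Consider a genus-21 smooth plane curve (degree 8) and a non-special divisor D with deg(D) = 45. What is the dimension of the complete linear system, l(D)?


First, compute the genus of a smooth plane curve of degree 8:
g = (d-1)(d-2)/2 = (8-1)(8-2)/2 = 21
For a non-special divisor D (i.e., h^1(D) = 0), Riemann-Roch gives:
l(D) = deg(D) - g + 1
Since deg(D) = 45 >= 2g - 1 = 41, D is non-special.
l(D) = 45 - 21 + 1 = 25

25


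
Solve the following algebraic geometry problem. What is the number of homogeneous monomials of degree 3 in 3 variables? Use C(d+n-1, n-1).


The number of degree-3 monomials in 3 variables is C(d+n-1, n-1).
= C(3+3-1, 3-1) = C(5, 2)
= 10

10


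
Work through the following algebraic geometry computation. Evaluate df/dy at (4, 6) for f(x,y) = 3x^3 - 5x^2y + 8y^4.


df/dy = (-5)*x^2 + 4*8*y^3
At (4,6): (-5)*4^2 + 4*8*6^3
= -80 + 6912
= 6832

6832


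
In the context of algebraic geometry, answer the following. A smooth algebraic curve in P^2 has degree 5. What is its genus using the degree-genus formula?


Using the genus formula for smooth plane curves:
g = (d-1)(d-2)/2
g = (5-1)(5-2)/2
g = 4*3/2
g = 12/2 = 6

6


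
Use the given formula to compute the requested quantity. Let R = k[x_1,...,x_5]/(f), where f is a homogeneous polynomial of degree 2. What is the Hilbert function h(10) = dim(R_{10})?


For R = k[x_1,...,x_n]/(f) with f homogeneous of degree e:
The Hilbert series is (1 - t^e)/(1 - t)^n.
So h(d) = C(d+n-1, n-1) - C(d-e+n-1, n-1) for d >= e.
With n=5, e=2, d=10:
C(10+5-1, 5-1) = C(14, 4) = 1001
C(10-2+5-1, 5-1) = C(12, 4) = 495
h(10) = 1001 - 495 = 506

506


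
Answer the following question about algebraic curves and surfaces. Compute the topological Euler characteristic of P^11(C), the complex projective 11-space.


The complex projective space P^11 has one cell in each even real dimension 0, 2, ..., 22.
The cohomology groups are H^{2k}(P^11) = Z for k = 0,...,11, and 0 otherwise.
Euler characteristic = sum of Betti numbers = 1 per even-dimensional cohomology group.
chi(P^11) = 11 + 1 = 12

12


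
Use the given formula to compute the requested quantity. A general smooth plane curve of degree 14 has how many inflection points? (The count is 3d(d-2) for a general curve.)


For a general smooth plane curve C of degree d, the inflection points are
the intersection of C with its Hessian curve, which has degree 3(d-2).
By Bezout, the total intersection number is d * 3(d-2) = 14 * 36 = 504.
For a general curve every flex is ordinary, so each contributes
multiplicity 1 to C·Hess(C), and the number of distinct inflection
points is 3d(d-2).
Inflection points = 3*14*(14-2) = 3*14*12 = 504

504


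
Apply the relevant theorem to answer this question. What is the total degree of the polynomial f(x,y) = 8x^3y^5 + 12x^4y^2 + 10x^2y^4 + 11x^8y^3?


Examine each term for its total degree (sum of exponents).
  Term '8x^3y^5' has total degree 3+5 = 8.
  Term '12x^4y^2' has total degree 4+2 = 6.
  Term '10x^2y^4' has total degree 2+4 = 6.
  Term '11x^8y^3' has total degree 8+3 = 11.
The maximum total degree among all terms is 11.

11


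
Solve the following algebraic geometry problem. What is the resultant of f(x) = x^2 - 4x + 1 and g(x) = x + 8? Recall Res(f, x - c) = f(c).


For Res(f, x - c), we evaluate f at x = c.
f(-8) = (-8)^2 - 4*(-8) + 1
= 64 + 32 + 1
= 96 + 1 = 97
Res(f, g) = 97

97


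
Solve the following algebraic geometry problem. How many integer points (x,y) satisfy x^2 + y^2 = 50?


Systematically check integer values of x where x^2 <= 50.
For each valid x, check if 50 - x^2 is a perfect square.
x=1: 50 - 1 = 49, sqrt = 7 (valid)
x=5: 50 - 25 = 25, sqrt = 5 (valid)
x=7: 50 - 49 = 1, sqrt = 1 (valid)
Total integer solutions found: 12

12


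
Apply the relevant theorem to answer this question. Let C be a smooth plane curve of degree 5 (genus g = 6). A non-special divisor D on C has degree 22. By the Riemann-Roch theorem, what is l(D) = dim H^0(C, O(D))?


First, compute the genus of a smooth plane curve of degree 5:
g = (d-1)(d-2)/2 = (5-1)(5-2)/2 = 6
For a non-special divisor D (i.e., h^1(D) = 0), Riemann-Roch gives:
l(D) = deg(D) - g + 1
Since deg(D) = 22 >= 2g - 1 = 11, D is non-special.
l(D) = 22 - 6 + 1 = 17

17


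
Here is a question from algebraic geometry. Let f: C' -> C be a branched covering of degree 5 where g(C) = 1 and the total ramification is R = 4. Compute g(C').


Riemann-Hurwitz formula: 2g' - 2 = d(2g - 2) + R
Given: d = 5, g = 1, R = 4
2g' - 2 = 5*(2*1 - 2) + 4
2g' - 2 = 5*0 + 4
2g' - 2 = 0 + 4 = 4
2g' = 6
g' = 3

3


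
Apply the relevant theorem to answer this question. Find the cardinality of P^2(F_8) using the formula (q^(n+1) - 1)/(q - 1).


P^2(F_8) has (q^(n+1) - 1)/(q - 1) points.
= 8^2 + 8^1 + 8^0
= 64 + 8 + 1
= 73

73


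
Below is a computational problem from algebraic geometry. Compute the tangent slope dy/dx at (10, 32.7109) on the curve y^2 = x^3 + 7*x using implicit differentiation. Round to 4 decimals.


Using implicit differentiation of y^2 = x^3 + 7*x:
2y * dy/dx = 3x^2 + 7
dy/dx = (3x^2 + 7)/(2y)
Numerator: 3*10^2 + 7 = 307
Denominator: 2*32.7109 = 65.4218
dy/dx = 307/65.4218 = 4.6926

4.6926


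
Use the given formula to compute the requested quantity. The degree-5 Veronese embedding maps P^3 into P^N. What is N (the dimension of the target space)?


The Veronese embedding v_d: P^n -> P^N maps each point to all
degree-d monomials in n+1 homogeneous coordinates.
N = C(n+d, d) - 1
N = C(3+5, 5) - 1
N = C(8, 5) - 1
C(8, 5) = 56
N = 56 - 1 = 55

55


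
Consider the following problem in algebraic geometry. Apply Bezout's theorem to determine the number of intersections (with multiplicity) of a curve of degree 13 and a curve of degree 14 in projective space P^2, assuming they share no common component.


Bezout's theorem states the intersection count equals the product of degrees.
Intersection count = 13 * 14 = 182

182


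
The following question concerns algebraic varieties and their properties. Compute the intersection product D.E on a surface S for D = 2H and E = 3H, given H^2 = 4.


Using bilinearity of the intersection pairing on a surface S:
(aH).(bH) = ab * (H.H)
We have H^2 = 4.
D.E = (2H).(3H) = 2*3*4
= 6*4
= 24

24


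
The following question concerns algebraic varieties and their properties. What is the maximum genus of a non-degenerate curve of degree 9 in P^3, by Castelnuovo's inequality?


Castelnuovo's bound: write d - 1 = m(r-1) + epsilon with 0 <= epsilon < r-1.
d - 1 = 9 - 1 = 8
r - 1 = 3 - 1 = 2
8 = 4*2 + 0, so m = 4, epsilon = 0
pi(d, r) = m(m-1)(r-1)/2 + m*epsilon
= 4*3*2/2 + 4*0
= 24/2 + 0
= 12 + 0 = 12

12


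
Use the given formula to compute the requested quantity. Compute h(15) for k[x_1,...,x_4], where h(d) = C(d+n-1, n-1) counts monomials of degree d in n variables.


The Hilbert function for the polynomial ring in 4 variables is:
h(d) = C(d+n-1, n-1)
h(15) = C(15+4-1, 4-1) = C(18, 3)
= 18! / (3! * 15!)
= 816

816


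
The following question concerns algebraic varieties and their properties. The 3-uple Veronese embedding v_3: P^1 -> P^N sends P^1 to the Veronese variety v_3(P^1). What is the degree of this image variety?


The Veronese variety v_3(P^1) has degree d^r.
d^r = 3^1 = 3

3


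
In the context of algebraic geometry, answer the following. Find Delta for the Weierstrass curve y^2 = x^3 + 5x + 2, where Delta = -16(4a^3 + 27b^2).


Compute each component:
4a^3 = 4*5^3 = 4*125 = 500
27b^2 = 27*2^2 = 27*4 = 108
4a^3 + 27b^2 = 500 + 108 = 608
Delta = -16*608 = -9728

-9728


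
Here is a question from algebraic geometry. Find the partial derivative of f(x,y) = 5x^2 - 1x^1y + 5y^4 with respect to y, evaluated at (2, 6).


df/dy = (-1)*x^1 + 4*5*y^3
At (2,6): (-1)*2^1 + 4*5*6^3
= -2 + 4320
= 4318

4318


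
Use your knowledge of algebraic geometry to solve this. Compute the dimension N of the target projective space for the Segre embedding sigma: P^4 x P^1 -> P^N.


The Segre embedding maps P^m x P^n into P^N via
all products of coordinates from each factor.
N = (m+1)(n+1) - 1
N = (4+1)(1+1) - 1
N = 5*2 - 1
N = 10 - 1 = 9

9


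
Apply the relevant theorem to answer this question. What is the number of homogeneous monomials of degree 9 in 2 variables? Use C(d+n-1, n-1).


The number of degree-9 monomials in 2 variables is C(d+n-1, n-1).
= C(9+2-1, 2-1) = C(10, 1)
= 10

10


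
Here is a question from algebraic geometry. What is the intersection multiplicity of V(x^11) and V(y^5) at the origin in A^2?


The intersection multiplicity of V(x^a) and V(y^b) at the origin is:
I(O; V(x^11), V(y^5)) = dim_k(k[x,y]/(x^11, y^5))
A basis for k[x,y]/(x^11, y^5) is the set of monomials x^i * y^j
where 0 <= i < 11 and 0 <= j < 5.
The number of such monomials is 11 * 5 = 55

55


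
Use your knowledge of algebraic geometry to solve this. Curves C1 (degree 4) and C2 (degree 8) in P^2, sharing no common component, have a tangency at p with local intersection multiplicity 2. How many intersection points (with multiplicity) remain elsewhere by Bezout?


By Bezout's theorem, the total intersection number is d1 * d2.
Total = 4 * 8 = 32
Intersection multiplicity at p = 2
Remaining intersections = 32 - 2 = 30

30


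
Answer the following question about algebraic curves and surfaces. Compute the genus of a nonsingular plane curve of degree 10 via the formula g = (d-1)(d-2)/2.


Using the genus formula for smooth plane curves:
g = (d-1)(d-2)/2
g = (10-1)(10-2)/2
g = 9*8/2
g = 72/2 = 36

36


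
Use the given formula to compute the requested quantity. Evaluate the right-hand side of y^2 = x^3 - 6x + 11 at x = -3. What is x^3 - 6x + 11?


Compute x^3 - 6x + 11 at x = -3:
x^3 = (-3)^3 = -27
(-6)*x = (-6)*(-3) = 18
Sum: -27 + 18 + 11 = 2

2


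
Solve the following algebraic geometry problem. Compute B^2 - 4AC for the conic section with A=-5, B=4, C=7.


The discriminant of a conic Ax^2 + Bxy + Cy^2 + ... = 0 is B^2 - 4AC.
B^2 = 4^2 = 16
4AC = 4*(-5)*7 = -140
Discriminant = 16 + 140 = 156

156


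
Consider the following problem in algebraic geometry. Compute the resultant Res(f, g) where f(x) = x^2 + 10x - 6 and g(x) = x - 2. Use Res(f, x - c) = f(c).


For Res(f, x - c), we evaluate f at x = c.
f(2) = 2^2 + 10*2 - 6
= 4 + 20 - 6
= 24 - 6 = 18
Res(f, g) = 18

18


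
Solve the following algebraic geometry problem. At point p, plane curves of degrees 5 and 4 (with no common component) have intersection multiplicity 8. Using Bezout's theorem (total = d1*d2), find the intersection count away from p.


By Bezout's theorem, the total intersection number is d1 * d2.
Total = 5 * 4 = 20
Intersection multiplicity at p = 8
Remaining intersections = 20 - 8 = 12

12


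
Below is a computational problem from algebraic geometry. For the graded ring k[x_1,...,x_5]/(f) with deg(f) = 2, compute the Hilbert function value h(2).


For R = k[x_1,...,x_n]/(f) with f homogeneous of degree e:
The Hilbert series is (1 - t^e)/(1 - t)^n.
So h(d) = C(d+n-1, n-1) - C(d-e+n-1, n-1) for d >= e.
With n=5, e=2, d=2:
C(2+5-1, 5-1) = C(6, 4) = 15
C(2-2+5-1, 5-1) = C(4, 4) = 1
h(2) = 15 - 1 = 14

14


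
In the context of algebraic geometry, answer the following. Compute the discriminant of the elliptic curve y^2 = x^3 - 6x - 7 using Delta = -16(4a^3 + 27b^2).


Compute each component:
4a^3 = 4*(-6)^3 = 4*(-216) = -864
27b^2 = 27*(-7)^2 = 27*49 = 1323
4a^3 + 27b^2 = -864 + 1323 = 459
Delta = -16*459 = -7344

-7344


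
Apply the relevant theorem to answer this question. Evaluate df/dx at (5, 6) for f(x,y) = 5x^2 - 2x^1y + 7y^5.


df/dx = 2*5*x^1 + 1*(-2)*x^0*y
At (5,6): 2*5*5^1 + 1*(-2)*5^0*6
= 50 - 12
= 38

38


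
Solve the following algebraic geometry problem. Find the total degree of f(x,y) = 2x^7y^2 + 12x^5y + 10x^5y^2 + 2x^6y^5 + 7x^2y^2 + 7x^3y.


Examine each term for its total degree (sum of exponents).
  Term '2x^7y^2' has total degree 7+2 = 9.
  Term '12x^5y' has total degree 5+1 = 6.
  Term '10x^5y^2' has total degree 5+2 = 7.
  Term '2x^6y^5' has total degree 6+5 = 11.
  Term '7x^2y^2' has total degree 2+2 = 4.
  Term '7x^3y' has total degree 3+1 = 4.
The maximum total degree among all terms is 11.

11


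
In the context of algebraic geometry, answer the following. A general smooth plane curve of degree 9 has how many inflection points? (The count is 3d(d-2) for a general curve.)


For a general smooth plane curve C of degree d, the inflection points are
the intersection of C with its Hessian curve, which has degree 3(d-2).
By Bezout, the total intersection number is d * 3(d-2) = 9 * 21 = 189.
For a general curve every flex is ordinary, so each contributes
multiplicity 1 to C·Hess(C), and the number of distinct inflection
points is 3d(d-2).
Inflection points = 3*9*(9-2) = 3*9*7 = 189

189


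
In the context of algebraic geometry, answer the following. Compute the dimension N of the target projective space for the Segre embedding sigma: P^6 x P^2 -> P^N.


The Segre embedding maps P^m x P^n into P^N via
all products of coordinates from each factor.
N = (m+1)(n+1) - 1
N = (6+1)(2+1) - 1
N = 7*3 - 1
N = 21 - 1 = 20

20


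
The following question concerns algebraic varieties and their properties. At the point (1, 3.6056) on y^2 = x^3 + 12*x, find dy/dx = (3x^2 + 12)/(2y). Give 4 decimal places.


Using implicit differentiation of y^2 = x^3 + 12*x:
2y * dy/dx = 3x^2 + 12
dy/dx = (3x^2 + 12)/(2y)
Numerator: 3*1^2 + 12 = 15
Denominator: 2*3.6056 = 7.2112
dy/dx = 15/7.2112 = 2.0801

2.0801
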